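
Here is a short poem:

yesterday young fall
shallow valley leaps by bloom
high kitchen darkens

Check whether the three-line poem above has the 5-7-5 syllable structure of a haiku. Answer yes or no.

Line 1: "yesterday young fall": 3+1+1 = 5 ✓
Line 2: "shallow valley leaps by bloom": 2+2+1+1+1 = 7 ✓
Line 3: "high kitchen darkens": 1+2+2 = 5 ✓

Yes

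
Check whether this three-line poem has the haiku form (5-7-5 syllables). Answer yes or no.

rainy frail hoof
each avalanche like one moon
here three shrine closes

No

Line 1: rainy(2) + frail(1) + hoof(1) = 4 (expected 5)
Line 2: each(1) + avalanche(3) + like(1) + one(1) + moon(1) = 7 ✓
Line 3: here(1) + three(1) + shrine(1) + closes(2) = 5 ✓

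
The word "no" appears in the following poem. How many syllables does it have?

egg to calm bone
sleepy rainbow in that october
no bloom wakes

1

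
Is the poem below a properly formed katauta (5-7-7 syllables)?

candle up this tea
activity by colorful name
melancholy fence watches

Line 1: candle(2) + up(1) + this(1) + tea(1) = 5 ✓
Line 2: activity(4) + by(1) + colorful(3) + name(1) = 9 (expected 7)
Line 3: melancholy(4) + fence(1) + watches(2) = 7 ✓

No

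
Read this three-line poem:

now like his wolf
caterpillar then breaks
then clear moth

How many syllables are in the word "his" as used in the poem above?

1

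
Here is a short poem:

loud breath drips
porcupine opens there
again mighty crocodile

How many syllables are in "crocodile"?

3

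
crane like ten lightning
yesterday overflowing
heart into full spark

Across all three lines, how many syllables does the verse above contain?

Line 1: crane (1), like (1), ten (1), lightning (2) → 5
Line 2: yesterday (3), overflowing (4) → 7
Line 3: heart (1), into (2), full (1), spark (1) → 5
Total: 5 + 7 + 5 = 17

17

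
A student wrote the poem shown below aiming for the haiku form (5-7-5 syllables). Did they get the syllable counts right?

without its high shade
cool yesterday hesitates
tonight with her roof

Line 1: without(2) + its(1) + high(1) + shade(1) = 5 ✓
Line 2: cool(1) + yesterday(3) + hesitates(3) = 7 ✓
Line 3: tonight(2) + with(1) + her(1) + roof(1) = 5 ✓

Yes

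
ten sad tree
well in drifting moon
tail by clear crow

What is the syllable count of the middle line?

The middle line: well(1) + in(1) + drifting(2) + moon(1) = 5

5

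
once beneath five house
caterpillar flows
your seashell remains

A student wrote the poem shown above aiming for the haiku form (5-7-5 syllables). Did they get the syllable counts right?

No

Line 1: once (1), beneath (2), five (1), house (1) → 5 ✓
Line 2: caterpillar (4), flows (1) → 5 (expected 7)
Line 3: your (1), seashell (2), remains (2) → 5 ✓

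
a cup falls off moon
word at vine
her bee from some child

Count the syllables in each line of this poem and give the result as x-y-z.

5-3-5

Line 1: "a cup falls off moon": 1+1+1+1+1 = 5
Line 2: "word at vine": 1+1+1 = 3
Line 3: "her bee from some child": 1+1+1+1+1 = 5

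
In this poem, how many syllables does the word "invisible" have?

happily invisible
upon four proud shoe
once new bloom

"invisible" has 4 syllables.

4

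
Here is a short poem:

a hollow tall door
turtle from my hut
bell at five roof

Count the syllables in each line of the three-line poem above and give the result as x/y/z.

5/5/4

Line 1: "a hollow tall door": 1+2+1+1 = 5
Line 2: "turtle from my hut": 2+1+1+1 = 5
Line 3: "bell at five roof": 1+1+1+1 = 4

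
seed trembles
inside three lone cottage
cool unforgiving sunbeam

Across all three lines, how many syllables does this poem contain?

16

Line 1: seed(1) + trembles(2) = 3
Line 2: inside(2) + three(1) + lone(1) + cottage(2) = 6
Line 3: cool(1) + unforgiving(4) + sunbeam(2) = 7
Total: 3 + 6 + 7 = 16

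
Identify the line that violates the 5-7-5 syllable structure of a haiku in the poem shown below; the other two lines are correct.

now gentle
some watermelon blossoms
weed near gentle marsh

Line 1: "now gentle": 1+2 = 3 (expected 5)
Line 2: "some watermelon blossoms": 1+4+2 = 7 ✓
Line 3: "weed near gentle marsh": 1+1+2+1 = 5 ✓

The first line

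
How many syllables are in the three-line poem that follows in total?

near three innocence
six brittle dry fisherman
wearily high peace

17

Line 1: "near three innocence": 1+1+3 = 5
Line 2: "six brittle dry fisherman": 1+2+1+3 = 7
Line 3: "wearily high peace": 3+1+1 = 5
Total: 5 + 7 + 5 = 17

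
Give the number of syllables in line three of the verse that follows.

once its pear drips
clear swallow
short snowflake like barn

5

Line three: short (1), snowflake (2), like (1), barn (1) → 5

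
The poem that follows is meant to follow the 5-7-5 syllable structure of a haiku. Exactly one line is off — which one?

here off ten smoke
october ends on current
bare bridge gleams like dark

Line 1: "here off ten smoke": 1+1+1+1 = 4 (expected 5)
Line 2: "october ends on current": 3+1+1+2 = 7 ✓
Line 3: "bare bridge gleams like dark": 1+1+1+1+1 = 5 ✓

The first line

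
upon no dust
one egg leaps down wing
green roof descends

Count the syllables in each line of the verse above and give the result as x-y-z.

4-5-4

Line 1: upon(2) + no(1) + dust(1) = 4
Line 2: one(1) + egg(1) + leaps(1) + down(1) + wing(1) = 5
Line 3: green(1) + roof(1) + descends(2) = 4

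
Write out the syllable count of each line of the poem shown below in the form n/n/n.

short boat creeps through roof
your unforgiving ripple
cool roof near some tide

5/7/5

Line 1: short (1), boat (1), creeps (1), through (1), roof (1) → 5
Line 2: your (1), unforgiving (4), ripple (2) → 7
Line 3: cool (1), roof (1), near (1), some (1), tide (1) → 5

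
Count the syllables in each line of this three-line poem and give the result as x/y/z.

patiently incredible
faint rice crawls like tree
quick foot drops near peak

7/5/5

Line 1: patiently (3), incredible (4) → 7
Line 2: faint (1), rice (1), crawls (1), like (1), tree (1) → 5
Line 3: quick (1), foot (1), drops (1), near (1), peak (1) → 5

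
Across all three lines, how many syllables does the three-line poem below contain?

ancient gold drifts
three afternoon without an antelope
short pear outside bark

19

Line 1: ancient (2), gold (1), drifts (1) → 4
Line 2: three (1), afternoon (3), without (2), an (1), antelope (3) → 10
Line 3: short (1), pear (1), outside (2), bark (1) → 5
Total: 4 + 10 + 5 = 19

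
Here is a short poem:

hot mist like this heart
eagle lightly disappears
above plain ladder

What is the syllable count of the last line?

The last line: above(2) + plain(1) + ladder(2) = 5

5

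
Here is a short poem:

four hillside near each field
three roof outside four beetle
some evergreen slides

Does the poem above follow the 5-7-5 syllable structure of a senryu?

No

Line 1: four (1), hillside (2), near (1), each (1), field (1) → 6 (expected 5)
Line 2: three (1), roof (1), outside (2), four (1), beetle (2) → 7 ✓
Line 3: some (1), evergreen (3), slides (1) → 5 ✓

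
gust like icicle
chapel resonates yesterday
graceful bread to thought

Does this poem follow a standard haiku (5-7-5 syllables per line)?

No

Line 1: gust(1) + like(1) + icicle(3) = 5 ✓
Line 2: chapel(2) + resonates(3) + yesterday(3) = 8 (expected 7)
Line 3: graceful(2) + bread(1) + to(1) + thought(1) = 5 ✓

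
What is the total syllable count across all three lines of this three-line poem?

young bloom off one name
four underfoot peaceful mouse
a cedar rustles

17

Line 1: young (1), bloom (1), off (1), one (1), name (1) → 5
Line 2: four (1), underfoot (3), peaceful (2), mouse (1) → 7
Line 3: a (1), cedar (2), rustles (2) → 5
Total: 5 + 7 + 5 = 17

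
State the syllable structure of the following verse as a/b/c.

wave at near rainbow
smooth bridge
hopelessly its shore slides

5/2/6

Line 1: wave (1), at (1), near (1), rainbow (2) → 5
Line 2: smooth (1), bridge (1) → 2
Line 3: hopelessly (3), its (1), shore (1), slides (1) → 6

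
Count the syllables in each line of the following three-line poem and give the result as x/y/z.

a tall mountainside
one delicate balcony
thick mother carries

Line 1: "a tall mountainside": 1+1+3 = 5
Line 2: "one delicate balcony": 1+3+3 = 7
Line 3: "thick mother carries": 1+2+2 = 5

5/7/5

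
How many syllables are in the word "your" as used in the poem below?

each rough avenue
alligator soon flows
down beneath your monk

1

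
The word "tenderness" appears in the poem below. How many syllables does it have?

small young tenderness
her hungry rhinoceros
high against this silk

3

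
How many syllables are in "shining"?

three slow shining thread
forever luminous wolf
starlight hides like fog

2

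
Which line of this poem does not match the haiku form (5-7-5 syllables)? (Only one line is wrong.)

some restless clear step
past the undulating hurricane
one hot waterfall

Line 1: some (1), restless (2), clear (1), step (1) → 5 ✓
Line 2: past (1), the (1), undulating (4), hurricane (3) → 9 (expected 7)
Line 3: one (1), hot (1), waterfall (3) → 5 ✓

Line 2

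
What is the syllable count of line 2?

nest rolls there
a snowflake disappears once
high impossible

7

Line 2: a (1), snowflake (2), disappears (3), once (1) → 7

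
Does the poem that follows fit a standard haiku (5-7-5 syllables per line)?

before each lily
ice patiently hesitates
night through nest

No

Line 1: "before each lily": 2+1+2 = 5 ✓
Line 2: "ice patiently hesitates": 1+3+3 = 7 ✓
Line 3: "night through nest": 1+1+1 = 3 (expected 5)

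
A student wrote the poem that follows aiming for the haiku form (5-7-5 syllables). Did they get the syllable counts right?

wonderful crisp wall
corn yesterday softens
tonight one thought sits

No

Line 1: "wonderful crisp wall": 3+1+1 = 5 ✓
Line 2: "corn yesterday softens": 1+3+2 = 6 (expected 7)
Line 3: "tonight one thought sits": 2+1+1+1 = 5 ✓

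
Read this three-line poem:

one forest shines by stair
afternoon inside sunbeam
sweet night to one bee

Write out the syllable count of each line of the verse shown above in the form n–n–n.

6–7–5

Line 1: "one forest shines by stair": 1+2+1+1+1 = 6
Line 2: "afternoon inside sunbeam": 3+2+2 = 7
Line 3: "sweet night to one bee": 1+1+1+1+1 = 5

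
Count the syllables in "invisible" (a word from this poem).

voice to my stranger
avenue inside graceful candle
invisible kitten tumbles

4

"invisible" has 4 syllables.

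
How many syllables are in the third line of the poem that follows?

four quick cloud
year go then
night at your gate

The third line: night (1), at (1), your (1), gate (1) → 4

4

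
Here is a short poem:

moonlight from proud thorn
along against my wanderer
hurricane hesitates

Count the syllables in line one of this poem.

5

Line one: moonlight(2) + from(1) + proud(1) + thorn(1) = 5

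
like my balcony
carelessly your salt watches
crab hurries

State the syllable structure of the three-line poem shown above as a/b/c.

5/7/3

Line 1: like(1) + my(1) + balcony(3) = 5
Line 2: carelessly(3) + your(1) + salt(1) + watches(2) = 7
Line 3: crab(1) + hurries(2) = 3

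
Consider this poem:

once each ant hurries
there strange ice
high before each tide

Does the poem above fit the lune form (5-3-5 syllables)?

Yes

Line 1: once(1) + each(1) + ant(1) + hurries(2) = 5 ✓
Line 2: there(1) + strange(1) + ice(1) = 3 ✓
Line 3: high(1) + before(2) + each(1) + tide(1) = 5 ✓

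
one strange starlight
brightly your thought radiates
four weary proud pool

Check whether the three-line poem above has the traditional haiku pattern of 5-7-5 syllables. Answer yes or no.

No

Line 1: "one strange starlight": 1+1+2 = 4 (expected 5)
Line 2: "brightly your thought radiates": 2+1+1+3 = 7 ✓
Line 3: "four weary proud pool": 1+2+1+1 = 5 ✓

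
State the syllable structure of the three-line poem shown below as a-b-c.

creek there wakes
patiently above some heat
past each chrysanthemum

Line 1: "creek there wakes": 1+1+1 = 3
Line 2: "patiently above some heat": 3+2+1+1 = 7
Line 3: "past each chrysanthemum": 1+1+4 = 6

3-7-6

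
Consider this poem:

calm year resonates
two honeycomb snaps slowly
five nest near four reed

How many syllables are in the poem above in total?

Line 1: calm(1) + year(1) + resonates(3) = 5
Line 2: two(1) + honeycomb(3) + snaps(1) + slowly(2) = 7
Line 3: five(1) + nest(1) + near(1) + four(1) + reed(1) = 5
Total: 5 + 7 + 5 = 17

17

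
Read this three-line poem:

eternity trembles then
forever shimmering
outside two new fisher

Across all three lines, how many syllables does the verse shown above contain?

19

Line 1: eternity(4) + trembles(2) + then(1) = 7
Line 2: forever(3) + shimmering(3) = 6
Line 3: outside(2) + two(1) + new(1) + fisher(2) = 6
Total: 7 + 6 + 6 = 19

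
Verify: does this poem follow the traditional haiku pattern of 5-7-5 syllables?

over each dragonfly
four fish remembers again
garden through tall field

Line 1: over(2) + each(1) + dragonfly(3) = 6 (expected 5)
Line 2: four(1) + fish(1) + remembers(3) + again(2) = 7 ✓
Line 3: garden(2) + through(1) + tall(1) + field(1) = 5 ✓

No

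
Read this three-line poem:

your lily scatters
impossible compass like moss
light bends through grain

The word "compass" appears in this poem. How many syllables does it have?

2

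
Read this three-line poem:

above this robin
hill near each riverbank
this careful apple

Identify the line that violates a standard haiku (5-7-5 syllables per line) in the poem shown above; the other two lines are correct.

Line 1: "above this robin": 2+1+2 = 5 ✓
Line 2: "hill near each riverbank": 1+1+1+3 = 6 (expected 7)
Line 3: "this careful apple": 1+2+2 = 5 ✓

Line 2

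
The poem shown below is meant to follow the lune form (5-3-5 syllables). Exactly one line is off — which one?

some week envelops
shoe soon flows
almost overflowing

The third line

Line 1: some (1), week (1), envelops (3) → 5 ✓
Line 2: shoe (1), soon (1), flows (1) → 3 ✓
Line 3: almost (2), overflowing (4) → 6 (expected 5)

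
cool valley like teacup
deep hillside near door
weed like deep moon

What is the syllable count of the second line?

5

The second line: "deep hillside near door": 1+2+1+1 = 5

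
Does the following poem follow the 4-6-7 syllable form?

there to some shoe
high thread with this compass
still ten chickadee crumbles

Yes

Line 1: "there to some shoe": 1+1+1+1 = 4 ✓
Line 2: "high thread with this compass": 1+1+1+1+2 = 6 ✓
Line 3: "still ten chickadee crumbles": 1+1+3+2 = 7 ✓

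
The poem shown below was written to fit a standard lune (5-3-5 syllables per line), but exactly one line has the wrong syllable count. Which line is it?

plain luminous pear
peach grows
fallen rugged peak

The second line

Line 1: plain (1), luminous (3), pear (1) → 5 ✓
Line 2: peach (1), grows (1) → 2 (expected 3)
Line 3: fallen (2), rugged (2), peak (1) → 5 ✓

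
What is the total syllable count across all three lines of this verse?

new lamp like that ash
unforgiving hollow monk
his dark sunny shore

17

Line 1: "new lamp like that ash": 1+1+1+1+1 = 5
Line 2: "unforgiving hollow monk": 4+2+1 = 7
Line 3: "his dark sunny shore": 1+1+2+1 = 5
Total: 5 + 7 + 5 = 17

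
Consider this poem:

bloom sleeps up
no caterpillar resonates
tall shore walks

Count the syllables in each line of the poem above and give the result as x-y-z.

3-8-3

Line 1: bloom(1) + sleeps(1) + up(1) = 3
Line 2: no(1) + caterpillar(4) + resonates(3) = 8
Line 3: tall(1) + shore(1) + walks(1) = 3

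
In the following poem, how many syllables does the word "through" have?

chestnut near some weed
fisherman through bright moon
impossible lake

1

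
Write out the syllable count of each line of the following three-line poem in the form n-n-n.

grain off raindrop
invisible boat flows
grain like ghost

Line 1: grain(1) + off(1) + raindrop(2) = 4
Line 2: invisible(4) + boat(1) + flows(1) = 6
Line 3: grain(1) + like(1) + ghost(1) = 3

4-6-3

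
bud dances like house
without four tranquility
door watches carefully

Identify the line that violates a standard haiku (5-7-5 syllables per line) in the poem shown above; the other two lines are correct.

The third line

Line 1: "bud dances like house": 1+2+1+1 = 5 ✓
Line 2: "without four tranquility": 2+1+4 = 7 ✓
Line 3: "door watches carefully": 1+2+3 = 6 (expected 5)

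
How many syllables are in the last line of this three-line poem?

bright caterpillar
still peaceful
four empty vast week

The last line: four(1) + empty(2) + vast(1) + week(1) = 5

5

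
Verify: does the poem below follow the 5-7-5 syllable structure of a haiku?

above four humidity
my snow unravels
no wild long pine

Line 1: "above four humidity": 2+1+4 = 7 (expected 5)
Line 2: "my snow unravels": 1+1+3 = 5 (expected 7)
Line 3: "no wild long pine": 1+1+1+1 = 4 (expected 5)

No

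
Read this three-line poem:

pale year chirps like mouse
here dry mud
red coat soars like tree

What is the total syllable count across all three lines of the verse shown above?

13

Line 1: pale(1) + year(1) + chirps(1) + like(1) + mouse(1) = 5
Line 2: here(1) + dry(1) + mud(1) = 3
Line 3: red(1) + coat(1) + soars(1) + like(1) + tree(1) = 5
Total: 5 + 3 + 5 = 13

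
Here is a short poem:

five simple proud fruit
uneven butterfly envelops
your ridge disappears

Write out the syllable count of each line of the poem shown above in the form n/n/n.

Line 1: five (1), simple (2), proud (1), fruit (1) → 5
Line 2: uneven (3), butterfly (3), envelops (3) → 9
Line 3: your (1), ridge (1), disappears (3) → 5

5/9/5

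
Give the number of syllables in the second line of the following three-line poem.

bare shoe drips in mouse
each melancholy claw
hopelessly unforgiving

The second line: "each melancholy claw": 1+4+1 = 6

6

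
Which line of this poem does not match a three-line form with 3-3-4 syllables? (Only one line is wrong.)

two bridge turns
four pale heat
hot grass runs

Line 1: two (1), bridge (1), turns (1) → 3 ✓
Line 2: four (1), pale (1), heat (1) → 3 ✓
Line 3: hot (1), grass (1), runs (1) → 3 (expected 4)

The third line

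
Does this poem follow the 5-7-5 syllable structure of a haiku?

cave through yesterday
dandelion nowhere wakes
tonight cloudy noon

Yes

Line 1: "cave through yesterday": 1+1+3 = 5 ✓
Line 2: "dandelion nowhere wakes": 4+2+1 = 7 ✓
Line 3: "tonight cloudy noon": 2+2+1 = 5 ✓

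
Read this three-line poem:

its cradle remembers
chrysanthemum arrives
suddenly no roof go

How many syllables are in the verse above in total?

Line 1: its (1), cradle (2), remembers (3) → 6
Line 2: chrysanthemum (4), arrives (2) → 6
Line 3: suddenly (3), no (1), roof (1), go (1) → 6
Total: 6 + 6 + 6 = 18

18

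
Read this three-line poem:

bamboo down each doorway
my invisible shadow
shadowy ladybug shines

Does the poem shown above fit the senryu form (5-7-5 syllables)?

No

Line 1: "bamboo down each doorway": 2+1+1+2 = 6 (expected 5)
Line 2: "my invisible shadow": 1+4+2 = 7 ✓
Line 3: "shadowy ladybug shines": 3+3+1 = 7 (expected 5)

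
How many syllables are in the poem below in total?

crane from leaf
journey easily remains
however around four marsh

17

Line 1: "crane from leaf": 1+1+1 = 3
Line 2: "journey easily remains": 2+3+2 = 7
Line 3: "however around four marsh": 3+2+1+1 = 7
Total: 3 + 7 + 7 = 17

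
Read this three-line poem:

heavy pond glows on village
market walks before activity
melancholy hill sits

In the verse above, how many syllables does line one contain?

7

Line one: "heavy pond glows on village": 2+1+1+1+2 = 7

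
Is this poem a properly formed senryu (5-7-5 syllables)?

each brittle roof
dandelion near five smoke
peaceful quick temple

Line 1: each(1) + brittle(2) + roof(1) = 4 (expected 5)
Line 2: dandelion(4) + near(1) + five(1) + smoke(1) = 7 ✓
Line 3: peaceful(2) + quick(1) + temple(2) = 5 ✓

No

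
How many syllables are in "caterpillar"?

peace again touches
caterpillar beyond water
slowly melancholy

4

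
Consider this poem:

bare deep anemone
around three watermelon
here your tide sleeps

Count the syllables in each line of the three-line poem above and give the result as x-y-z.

Line 1: "bare deep anemone": 1+1+4 = 6
Line 2: "around three watermelon": 2+1+4 = 7
Line 3: "here your tide sleeps": 1+1+1+1 = 4

6-7-4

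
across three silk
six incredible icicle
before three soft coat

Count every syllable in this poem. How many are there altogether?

Line 1: across (2), three (1), silk (1) → 4
Line 2: six (1), incredible (4), icicle (3) → 8
Line 3: before (2), three (1), soft (1), coat (1) → 5
Total: 4 + 8 + 5 = 17

17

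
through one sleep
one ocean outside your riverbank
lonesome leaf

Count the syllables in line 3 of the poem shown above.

3

Line 3: lonesome (2), leaf (1) → 3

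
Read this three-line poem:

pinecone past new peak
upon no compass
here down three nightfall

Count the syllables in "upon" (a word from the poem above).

"upon" has 2 syllables.

2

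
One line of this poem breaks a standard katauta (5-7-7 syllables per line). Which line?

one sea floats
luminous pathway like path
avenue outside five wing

Line 1: "one sea floats": 1+1+1 = 3 (expected 5)
Line 2: "luminous pathway like path": 3+2+1+1 = 7 ✓
Line 3: "avenue outside five wing": 3+2+1+1 = 7 ✓

The first line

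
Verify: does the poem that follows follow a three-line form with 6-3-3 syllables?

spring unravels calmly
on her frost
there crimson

Yes

Line 1: "spring unravels calmly": 1+3+2 = 6 ✓
Line 2: "on her frost": 1+1+1 = 3 ✓
Line 3: "there crimson": 1+2 = 3 ✓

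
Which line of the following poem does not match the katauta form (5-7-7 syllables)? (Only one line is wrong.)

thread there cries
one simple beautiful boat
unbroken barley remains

Line 1

Line 1: thread(1) + there(1) + cries(1) = 3 (expected 5)
Line 2: one(1) + simple(2) + beautiful(3) + boat(1) = 7 ✓
Line 3: unbroken(3) + barley(2) + remains(2) = 7 ✓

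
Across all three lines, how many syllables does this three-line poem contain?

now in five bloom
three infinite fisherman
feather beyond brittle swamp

18

Line 1: now(1) + in(1) + five(1) + bloom(1) = 4
Line 2: three(1) + infinite(3) + fisherman(3) = 7
Line 3: feather(2) + beyond(2) + brittle(2) + swamp(1) = 7
Total: 4 + 7 + 7 = 18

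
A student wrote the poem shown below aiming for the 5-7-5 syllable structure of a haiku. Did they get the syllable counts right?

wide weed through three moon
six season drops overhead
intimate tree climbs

Yes

Line 1: wide(1) + weed(1) + through(1) + three(1) + moon(1) = 5 ✓
Line 2: six(1) + season(2) + drops(1) + overhead(3) = 7 ✓
Line 3: intimate(3) + tree(1) + climbs(1) = 5 ✓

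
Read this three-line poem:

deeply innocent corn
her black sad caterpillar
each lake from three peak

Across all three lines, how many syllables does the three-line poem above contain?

Line 1: deeply(2) + innocent(3) + corn(1) = 6
Line 2: her(1) + black(1) + sad(1) + caterpillar(4) = 7
Line 3: each(1) + lake(1) + from(1) + three(1) + peak(1) = 5
Total: 6 + 7 + 5 = 18

18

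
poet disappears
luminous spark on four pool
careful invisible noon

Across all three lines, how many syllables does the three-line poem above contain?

Line 1: "poet disappears": 2+3 = 5
Line 2: "luminous spark on four pool": 3+1+1+1+1 = 7
Line 3: "careful invisible noon": 2+4+1 = 7
Total: 5 + 7 + 7 = 19

19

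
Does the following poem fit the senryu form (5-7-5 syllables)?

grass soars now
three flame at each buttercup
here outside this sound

No

Line 1: grass (1), soars (1), now (1) → 3 (expected 5)
Line 2: three (1), flame (1), at (1), each (1), buttercup (3) → 7 ✓
Line 3: here (1), outside (2), this (1), sound (1) → 5 ✓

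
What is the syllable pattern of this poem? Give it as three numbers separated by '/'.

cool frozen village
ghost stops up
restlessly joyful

Line 1: cool(1) + frozen(2) + village(2) = 5
Line 2: ghost(1) + stops(1) + up(1) = 3
Line 3: restlessly(3) + joyful(2) = 5

5/3/5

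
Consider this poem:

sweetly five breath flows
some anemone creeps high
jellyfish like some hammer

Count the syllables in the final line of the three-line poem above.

7

The final line: jellyfish(3) + like(1) + some(1) + hammer(2) = 7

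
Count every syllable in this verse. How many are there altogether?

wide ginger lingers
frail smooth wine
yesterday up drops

Line 1: wide(1) + ginger(2) + lingers(2) = 5
Line 2: frail(1) + smooth(1) + wine(1) = 3
Line 3: yesterday(3) + up(1) + drops(1) = 5
Total: 5 + 3 + 5 = 13

13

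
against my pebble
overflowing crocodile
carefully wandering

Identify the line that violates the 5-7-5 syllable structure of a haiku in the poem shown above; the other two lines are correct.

Line 1: against(2) + my(1) + pebble(2) = 5 ✓
Line 2: overflowing(4) + crocodile(3) = 7 ✓
Line 3: carefully(3) + wandering(3) = 6 (expected 5)

The third line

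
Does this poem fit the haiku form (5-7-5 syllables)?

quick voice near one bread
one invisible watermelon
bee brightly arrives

Line 1: quick (1), voice (1), near (1), one (1), bread (1) → 5 ✓
Line 2: one (1), invisible (4), watermelon (4) → 9 (expected 7)
Line 3: bee (1), brightly (2), arrives (2) → 5 ✓

No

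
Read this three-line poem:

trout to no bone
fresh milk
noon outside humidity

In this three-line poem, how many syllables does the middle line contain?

2

The middle line: fresh (1), milk (1) → 2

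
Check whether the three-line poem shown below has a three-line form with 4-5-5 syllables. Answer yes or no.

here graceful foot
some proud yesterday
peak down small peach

No

Line 1: "here graceful foot": 1+2+1 = 4 ✓
Line 2: "some proud yesterday": 1+1+3 = 5 ✓
Line 3: "peak down small peach": 1+1+1+1 = 4 (expected 5)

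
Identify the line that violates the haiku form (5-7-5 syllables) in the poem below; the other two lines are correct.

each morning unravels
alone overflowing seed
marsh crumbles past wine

Line 1

Line 1: "each morning unravels": 1+2+3 = 6 (expected 5)
Line 2: "alone overflowing seed": 2+4+1 = 7 ✓
Line 3: "marsh crumbles past wine": 1+2+1+1 = 5 ✓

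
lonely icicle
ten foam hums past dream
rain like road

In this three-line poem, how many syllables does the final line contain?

The final line: rain(1) + like(1) + road(1) = 3

3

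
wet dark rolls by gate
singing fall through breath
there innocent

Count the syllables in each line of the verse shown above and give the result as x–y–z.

5–5–4

Line 1: wet (1), dark (1), rolls (1), by (1), gate (1) → 5
Line 2: singing (2), fall (1), through (1), breath (1) → 5
Line 3: there (1), innocent (3) → 4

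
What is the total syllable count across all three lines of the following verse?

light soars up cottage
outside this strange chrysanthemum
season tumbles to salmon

Line 1: light(1) + soars(1) + up(1) + cottage(2) = 5
Line 2: outside(2) + this(1) + strange(1) + chrysanthemum(4) = 8
Line 3: season(2) + tumbles(2) + to(1) + salmon(2) = 7
Total: 5 + 8 + 7 = 20

20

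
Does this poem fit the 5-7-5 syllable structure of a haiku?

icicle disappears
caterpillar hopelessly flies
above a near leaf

No

Line 1: "icicle disappears": 3+3 = 6 (expected 5)
Line 2: "caterpillar hopelessly flies": 4+3+1 = 8 (expected 7)
Line 3: "above a near leaf": 2+1+1+1 = 5 ✓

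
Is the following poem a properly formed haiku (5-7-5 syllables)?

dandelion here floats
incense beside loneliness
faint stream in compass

No

Line 1: dandelion (4), here (1), floats (1) → 6 (expected 5)
Line 2: incense (2), beside (2), loneliness (3) → 7 ✓
Line 3: faint (1), stream (1), in (1), compass (2) → 5 ✓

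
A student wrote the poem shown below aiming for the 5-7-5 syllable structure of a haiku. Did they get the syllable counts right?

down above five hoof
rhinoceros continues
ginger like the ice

Yes

Line 1: down(1) + above(2) + five(1) + hoof(1) = 5 ✓
Line 2: rhinoceros(4) + continues(3) = 7 ✓
Line 3: ginger(2) + like(1) + the(1) + ice(1) = 5 ✓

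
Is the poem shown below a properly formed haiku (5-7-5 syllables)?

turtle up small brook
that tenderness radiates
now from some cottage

Line 1: turtle(2) + up(1) + small(1) + brook(1) = 5 ✓
Line 2: that(1) + tenderness(3) + radiates(3) = 7 ✓
Line 3: now(1) + from(1) + some(1) + cottage(2) = 5 ✓

Yes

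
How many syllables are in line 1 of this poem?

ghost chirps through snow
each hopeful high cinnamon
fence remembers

4

Line 1: "ghost chirps through snow": 1+1+1+1 = 4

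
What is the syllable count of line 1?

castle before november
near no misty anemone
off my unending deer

7

Line 1: castle (2), before (2), november (3) → 7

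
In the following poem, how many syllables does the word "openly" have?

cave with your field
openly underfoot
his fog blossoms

"openly" has 3 syllables.

3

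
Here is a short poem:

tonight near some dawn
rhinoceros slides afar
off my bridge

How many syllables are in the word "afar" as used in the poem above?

2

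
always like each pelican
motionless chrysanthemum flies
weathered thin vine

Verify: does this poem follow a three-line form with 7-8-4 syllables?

Line 1: always(2) + like(1) + each(1) + pelican(3) = 7 ✓
Line 2: motionless(3) + chrysanthemum(4) + flies(1) = 8 ✓
Line 3: weathered(2) + thin(1) + vine(1) = 4 ✓

Yes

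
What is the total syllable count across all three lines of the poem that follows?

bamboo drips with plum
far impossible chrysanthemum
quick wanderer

18

Line 1: bamboo(2) + drips(1) + with(1) + plum(1) = 5
Line 2: far(1) + impossible(4) + chrysanthemum(4) = 9
Line 3: quick(1) + wanderer(3) = 4
Total: 5 + 9 + 4 = 18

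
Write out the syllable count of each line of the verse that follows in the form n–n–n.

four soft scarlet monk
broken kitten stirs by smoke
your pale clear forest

5–7–5

Line 1: four(1) + soft(1) + scarlet(2) + monk(1) = 5
Line 2: broken(2) + kitten(2) + stirs(1) + by(1) + smoke(1) = 7
Line 3: your(1) + pale(1) + clear(1) + forest(2) = 5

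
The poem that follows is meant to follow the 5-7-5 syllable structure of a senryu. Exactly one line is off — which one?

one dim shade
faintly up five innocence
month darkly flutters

Line 1: one (1), dim (1), shade (1) → 3 (expected 5)
Line 2: faintly (2), up (1), five (1), innocence (3) → 7 ✓
Line 3: month (1), darkly (2), flutters (2) → 5 ✓

Line 1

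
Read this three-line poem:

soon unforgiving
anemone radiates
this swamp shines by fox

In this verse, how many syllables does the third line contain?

The third line: this(1) + swamp(1) + shines(1) + by(1) + fox(1) = 5

5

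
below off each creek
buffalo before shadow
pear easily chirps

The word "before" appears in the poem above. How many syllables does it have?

2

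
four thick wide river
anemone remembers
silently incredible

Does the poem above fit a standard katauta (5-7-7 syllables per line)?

Yes

Line 1: "four thick wide river": 1+1+1+2 = 5 ✓
Line 2: "anemone remembers": 4+3 = 7 ✓
Line 3: "silently incredible": 3+4 = 7 ✓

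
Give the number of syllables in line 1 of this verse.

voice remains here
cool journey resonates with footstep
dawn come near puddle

Line 1: voice(1) + remains(2) + here(1) = 4

4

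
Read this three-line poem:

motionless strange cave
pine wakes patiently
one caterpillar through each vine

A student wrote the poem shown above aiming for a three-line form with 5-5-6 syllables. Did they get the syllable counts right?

Line 1: "motionless strange cave": 3+1+1 = 5 ✓
Line 2: "pine wakes patiently": 1+1+3 = 5 ✓
Line 3: "one caterpillar through each vine": 1+4+1+1+1 = 8 (expected 6)

No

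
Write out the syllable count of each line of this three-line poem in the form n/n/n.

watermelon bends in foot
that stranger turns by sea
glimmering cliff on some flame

7/6/7

Line 1: "watermelon bends in foot": 4+1+1+1 = 7
Line 2: "that stranger turns by sea": 1+2+1+1+1 = 6
Line 3: "glimmering cliff on some flame": 3+1+1+1+1 = 7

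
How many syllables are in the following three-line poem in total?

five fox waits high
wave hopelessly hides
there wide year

12

Line 1: five (1), fox (1), waits (1), high (1) → 4
Line 2: wave (1), hopelessly (3), hides (1) → 5
Line 3: there (1), wide (1), year (1) → 3
Total: 4 + 5 + 3 = 12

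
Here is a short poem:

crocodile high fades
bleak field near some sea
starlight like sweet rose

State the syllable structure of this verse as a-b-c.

5-5-5

Line 1: crocodile (3), high (1), fades (1) → 5
Line 2: bleak (1), field (1), near (1), some (1), sea (1) → 5
Line 3: starlight (2), like (1), sweet (1), rose (1) → 5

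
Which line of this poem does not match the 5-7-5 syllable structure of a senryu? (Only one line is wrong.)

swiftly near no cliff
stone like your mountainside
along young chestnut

Line 2

Line 1: swiftly(2) + near(1) + no(1) + cliff(1) = 5 ✓
Line 2: stone(1) + like(1) + your(1) + mountainside(3) = 6 (expected 7)
Line 3: along(2) + young(1) + chestnut(2) = 5 ✓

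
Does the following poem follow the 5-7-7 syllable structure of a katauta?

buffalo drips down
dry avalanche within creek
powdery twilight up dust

Yes

Line 1: buffalo(3) + drips(1) + down(1) = 5 ✓
Line 2: dry(1) + avalanche(3) + within(2) + creek(1) = 7 ✓
Line 3: powdery(3) + twilight(2) + up(1) + dust(1) = 7 ✓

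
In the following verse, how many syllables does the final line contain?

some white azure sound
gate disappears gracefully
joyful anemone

The final line: joyful (2), anemone (4) → 6

6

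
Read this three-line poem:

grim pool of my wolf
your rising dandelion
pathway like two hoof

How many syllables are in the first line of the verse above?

The first line: grim (1), pool (1), of (1), my (1), wolf (1) → 5

5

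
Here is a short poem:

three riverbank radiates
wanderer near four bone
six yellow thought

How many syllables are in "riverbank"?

3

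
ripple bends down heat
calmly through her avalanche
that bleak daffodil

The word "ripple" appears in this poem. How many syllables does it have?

2

"ripple" has 2 syllables.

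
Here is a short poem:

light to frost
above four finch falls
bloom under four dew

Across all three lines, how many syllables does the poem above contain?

13

Line 1: "light to frost": 1+1+1 = 3
Line 2: "above four finch falls": 2+1+1+1 = 5
Line 3: "bloom under four dew": 1+2+1+1 = 5
Total: 3 + 5 + 5 = 13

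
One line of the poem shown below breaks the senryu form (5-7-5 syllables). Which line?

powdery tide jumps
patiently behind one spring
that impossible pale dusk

Line 1: "powdery tide jumps": 3+1+1 = 5 ✓
Line 2: "patiently behind one spring": 3+2+1+1 = 7 ✓
Line 3: "that impossible pale dusk": 1+4+1+1 = 7 (expected 5)

Line 3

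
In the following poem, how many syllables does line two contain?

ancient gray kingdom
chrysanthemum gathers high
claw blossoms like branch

Line two: "chrysanthemum gathers high": 4+2+1 = 7

7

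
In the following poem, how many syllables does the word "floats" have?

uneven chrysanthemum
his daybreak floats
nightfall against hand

1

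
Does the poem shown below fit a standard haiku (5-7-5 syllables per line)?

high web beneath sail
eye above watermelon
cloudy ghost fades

No

Line 1: "high web beneath sail": 1+1+2+1 = 5 ✓
Line 2: "eye above watermelon": 1+2+4 = 7 ✓
Line 3: "cloudy ghost fades": 2+1+1 = 4 (expected 5)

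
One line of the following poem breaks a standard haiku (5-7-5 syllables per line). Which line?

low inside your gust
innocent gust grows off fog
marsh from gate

Line 1: low(1) + inside(2) + your(1) + gust(1) = 5 ✓
Line 2: innocent(3) + gust(1) + grows(1) + off(1) + fog(1) = 7 ✓
Line 3: marsh(1) + from(1) + gate(1) = 3 (expected 5)

The third line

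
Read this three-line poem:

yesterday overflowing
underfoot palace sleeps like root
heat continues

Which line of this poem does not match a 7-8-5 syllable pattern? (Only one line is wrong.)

Line 1: yesterday(3) + overflowing(4) = 7 ✓
Line 2: underfoot(3) + palace(2) + sleeps(1) + like(1) + root(1) = 8 ✓
Line 3: heat(1) + continues(3) = 4 (expected 5)

Line 3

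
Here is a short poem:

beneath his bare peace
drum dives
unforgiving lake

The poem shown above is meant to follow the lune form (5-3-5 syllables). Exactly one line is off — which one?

The second line

Line 1: beneath(2) + his(1) + bare(1) + peace(1) = 5 ✓
Line 2: drum(1) + dives(1) = 2 (expected 3)
Line 3: unforgiving(4) + lake(1) = 5 ✓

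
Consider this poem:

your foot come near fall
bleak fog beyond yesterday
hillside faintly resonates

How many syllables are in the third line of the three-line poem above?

The third line: hillside (2), faintly (2), resonates (3) → 7

7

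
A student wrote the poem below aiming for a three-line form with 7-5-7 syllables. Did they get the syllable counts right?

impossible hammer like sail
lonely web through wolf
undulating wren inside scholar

Line 1: "impossible hammer like sail": 4+2+1+1 = 8 (expected 7)
Line 2: "lonely web through wolf": 2+1+1+1 = 5 ✓
Line 3: "undulating wren inside scholar": 4+1+2+2 = 9 (expected 7)

No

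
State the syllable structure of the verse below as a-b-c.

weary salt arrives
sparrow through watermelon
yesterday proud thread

Line 1: weary(2) + salt(1) + arrives(2) = 5
Line 2: sparrow(2) + through(1) + watermelon(4) = 7
Line 3: yesterday(3) + proud(1) + thread(1) = 5

5-7-5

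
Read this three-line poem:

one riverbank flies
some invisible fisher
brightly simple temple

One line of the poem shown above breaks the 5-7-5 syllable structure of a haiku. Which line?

Line 1: one (1), riverbank (3), flies (1) → 5 ✓
Line 2: some (1), invisible (4), fisher (2) → 7 ✓
Line 3: brightly (2), simple (2), temple (2) → 6 (expected 5)

The third line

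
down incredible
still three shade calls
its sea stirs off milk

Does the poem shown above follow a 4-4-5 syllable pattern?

Line 1: down (1), incredible (4) → 5 (expected 4)
Line 2: still (1), three (1), shade (1), calls (1) → 4 ✓
Line 3: its (1), sea (1), stirs (1), off (1), milk (1) → 5 ✓

No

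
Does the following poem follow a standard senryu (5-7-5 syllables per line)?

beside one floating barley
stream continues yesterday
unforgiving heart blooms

No

Line 1: beside(2) + one(1) + floating(2) + barley(2) = 7 (expected 5)
Line 2: stream(1) + continues(3) + yesterday(3) = 7 ✓
Line 3: unforgiving(4) + heart(1) + blooms(1) = 6 (expected 5)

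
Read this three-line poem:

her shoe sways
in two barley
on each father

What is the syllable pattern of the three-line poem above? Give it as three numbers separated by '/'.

3/4/4

Line 1: her (1), shoe (1), sways (1) → 3
Line 2: in (1), two (1), barley (2) → 4
Line 3: on (1), each (1), father (2) → 4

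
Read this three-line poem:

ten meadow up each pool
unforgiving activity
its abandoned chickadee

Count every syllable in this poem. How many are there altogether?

Line 1: "ten meadow up each pool": 1+2+1+1+1 = 6
Line 2: "unforgiving activity": 4+4 = 8
Line 3: "its abandoned chickadee": 1+3+3 = 7
Total: 6 + 8 + 7 = 21

21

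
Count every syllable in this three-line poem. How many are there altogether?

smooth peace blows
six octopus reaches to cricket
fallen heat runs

Line 1: smooth(1) + peace(1) + blows(1) = 3
Line 2: six(1) + octopus(3) + reaches(2) + to(1) + cricket(2) = 9
Line 3: fallen(2) + heat(1) + runs(1) = 4
Total: 3 + 9 + 4 = 16

16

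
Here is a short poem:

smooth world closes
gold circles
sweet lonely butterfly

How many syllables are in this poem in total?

Line 1: smooth (1), world (1), closes (2) → 4
Line 2: gold (1), circles (2) → 3
Line 3: sweet (1), lonely (2), butterfly (3) → 6
Total: 4 + 3 + 6 = 13

13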